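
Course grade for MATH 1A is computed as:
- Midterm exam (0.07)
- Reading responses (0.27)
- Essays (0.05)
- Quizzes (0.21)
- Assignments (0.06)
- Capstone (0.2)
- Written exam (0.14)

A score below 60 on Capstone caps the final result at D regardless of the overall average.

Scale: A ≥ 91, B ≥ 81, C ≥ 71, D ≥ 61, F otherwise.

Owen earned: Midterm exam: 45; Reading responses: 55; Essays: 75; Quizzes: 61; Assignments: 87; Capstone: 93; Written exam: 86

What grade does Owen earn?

D

Capstone score 93 ≥ 60: minimum met.
Weighted total:
  Midterm exam 45 × 0.07 = 3.15
  Reading responses 55 × 0.27 = 14.85
  Essays 75 × 0.05 = 3.75
  Quizzes 61 × 0.21 = 12.81
  Assignments 87 × 0.06 = 5.22
  Capstone 93 × 0.2 = 18.6
  Written exam 86 × 0.14 = 12.04
Sum = 70.42
70.42 is ≥ 61 and < 71 → D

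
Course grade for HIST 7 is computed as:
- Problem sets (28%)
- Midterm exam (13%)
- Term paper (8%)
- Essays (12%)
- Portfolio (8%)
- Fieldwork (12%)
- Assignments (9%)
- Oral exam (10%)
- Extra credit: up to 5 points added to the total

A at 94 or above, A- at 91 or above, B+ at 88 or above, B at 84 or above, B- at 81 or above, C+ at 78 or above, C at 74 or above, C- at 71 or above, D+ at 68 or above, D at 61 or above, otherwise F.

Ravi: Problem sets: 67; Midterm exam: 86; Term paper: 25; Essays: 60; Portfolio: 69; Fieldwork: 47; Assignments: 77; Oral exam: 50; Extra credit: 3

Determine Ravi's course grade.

Weighted total:
  Problem sets 67 × 0.28 = 18.76
  Midterm exam 86 × 0.13 = 11.18
  Term paper 25 × 0.08 = 2
  Essays 60 × 0.12 = 7.2
  Portfolio 69 × 0.08 = 5.52
  Fieldwork 47 × 0.12 = 5.64
  Assignments 77 × 0.09 = 6.93
  Oral exam 50 × 0.1 = 5
Sum = 62.23
Extra credit: 62.23 + 3 = 65.23
65.23 is ≥ 61 and < 68 → D

D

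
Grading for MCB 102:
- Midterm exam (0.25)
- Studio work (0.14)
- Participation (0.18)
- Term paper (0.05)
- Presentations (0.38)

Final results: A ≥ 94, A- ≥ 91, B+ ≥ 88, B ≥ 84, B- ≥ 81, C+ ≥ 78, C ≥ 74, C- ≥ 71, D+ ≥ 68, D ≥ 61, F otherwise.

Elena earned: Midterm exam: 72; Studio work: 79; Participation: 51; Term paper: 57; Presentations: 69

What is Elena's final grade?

D

Weighted total:
  Midterm exam 72 × 0.25 = 18
  Studio work 79 × 0.14 = 11.06
  Participation 51 × 0.18 = 9.18
  Term paper 57 × 0.05 = 2.85
  Presentations 69 × 0.38 = 26.22
Sum = 67.31
67.31 is ≥ 61 and < 68 → D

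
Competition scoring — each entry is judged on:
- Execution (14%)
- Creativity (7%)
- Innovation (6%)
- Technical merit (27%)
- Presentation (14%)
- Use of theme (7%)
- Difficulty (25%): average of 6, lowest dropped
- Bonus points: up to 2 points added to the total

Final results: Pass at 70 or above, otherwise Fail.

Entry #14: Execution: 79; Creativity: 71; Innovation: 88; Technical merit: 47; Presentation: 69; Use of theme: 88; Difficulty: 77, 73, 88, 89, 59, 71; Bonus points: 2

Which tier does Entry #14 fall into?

Pass

Difficulty: drop 59 → average of remaining 5 = 398/5 = 79.6
Weighted total:
  Execution 79 × 0.14 = 11.06
  Creativity 71 × 0.07 = 4.97
  Innovation 88 × 0.06 = 5.28
  Technical merit 47 × 0.27 = 12.69
  Presentation 69 × 0.14 = 9.66
  Use of theme 88 × 0.07 = 6.16
  Difficulty 79.6 × 0.25 = 19.9
Sum = 69.72
Bonus points: 69.72 + 2 = 71.72
71.72 ≥ 70 → Pass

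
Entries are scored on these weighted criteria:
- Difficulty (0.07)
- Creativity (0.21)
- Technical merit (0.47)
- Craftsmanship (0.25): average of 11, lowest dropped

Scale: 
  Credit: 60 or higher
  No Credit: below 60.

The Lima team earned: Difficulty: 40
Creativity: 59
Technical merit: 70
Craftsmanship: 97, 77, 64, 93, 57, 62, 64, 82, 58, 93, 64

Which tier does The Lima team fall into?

Credit

Craftsmanship: drop 57 → average of remaining 10 = 754/10 = 75.4
Weighted total:
  Difficulty 40 × 0.07 = 2.8
  Creativity 59 × 0.21 = 12.39
  Technical merit 70 × 0.47 = 32.9
  Craftsmanship 75.4 × 0.25 = 18.85
Sum = 66.94
66.94 ≥ 60 → Credit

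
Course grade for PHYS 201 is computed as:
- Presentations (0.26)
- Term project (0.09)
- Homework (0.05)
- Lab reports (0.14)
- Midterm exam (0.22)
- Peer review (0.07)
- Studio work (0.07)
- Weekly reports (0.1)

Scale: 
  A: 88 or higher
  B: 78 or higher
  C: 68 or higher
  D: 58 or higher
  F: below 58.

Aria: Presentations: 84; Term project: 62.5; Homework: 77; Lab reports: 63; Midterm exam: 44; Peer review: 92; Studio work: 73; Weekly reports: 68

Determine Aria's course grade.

Weighted total:
  Presentations 84 × 0.26 = 21.84
  Term project 62.5 × 0.09 = 5.625
  Homework 77 × 0.05 = 3.85
  Lab reports 63 × 0.14 = 8.82
  Midterm exam 44 × 0.22 = 9.68
  Peer review 92 × 0.07 = 6.44
  Studio work 73 × 0.07 = 5.11
  Weekly reports 68 × 0.1 = 6.8
Sum = 68.165
68.165 is ≥ 68 and < 78 → C

C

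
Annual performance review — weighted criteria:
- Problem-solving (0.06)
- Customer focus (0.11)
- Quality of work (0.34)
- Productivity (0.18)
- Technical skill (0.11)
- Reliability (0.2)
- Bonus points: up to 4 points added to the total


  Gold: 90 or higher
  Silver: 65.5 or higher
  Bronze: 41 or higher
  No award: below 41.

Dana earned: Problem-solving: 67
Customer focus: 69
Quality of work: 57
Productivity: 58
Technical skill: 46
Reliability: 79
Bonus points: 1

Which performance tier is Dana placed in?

Weighted total:
  Problem-solving 67 × 0.06 = 4.02
  Customer focus 69 × 0.11 = 7.59
  Quality of work 57 × 0.34 = 19.38
  Productivity 58 × 0.18 = 10.44
  Technical skill 46 × 0.11 = 5.06
  Reliability 79 × 0.2 = 15.8
Sum = 62.29
Bonus points: 62.29 + 1 = 63.29
63.29 is ≥ 41 and < 65.5 → Bronze

Bronze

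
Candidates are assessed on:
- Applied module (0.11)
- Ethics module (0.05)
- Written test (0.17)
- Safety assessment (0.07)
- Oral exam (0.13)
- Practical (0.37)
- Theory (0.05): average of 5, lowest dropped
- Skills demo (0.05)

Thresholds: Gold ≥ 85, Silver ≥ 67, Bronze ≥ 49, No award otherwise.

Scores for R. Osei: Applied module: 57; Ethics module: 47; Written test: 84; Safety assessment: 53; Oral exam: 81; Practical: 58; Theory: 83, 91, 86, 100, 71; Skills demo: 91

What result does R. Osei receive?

Theory: drop 71 → average of remaining 4 = 360/4 = 90
Weighted total:
  Applied module 57 × 0.11 = 6.27
  Ethics module 47 × 0.05 = 2.35
  Written test 84 × 0.17 = 14.28
  Safety assessment 53 × 0.07 = 3.71
  Oral exam 81 × 0.13 = 10.53
  Practical 58 × 0.37 = 21.46
  Theory 90 × 0.05 = 4.5
  Skills demo 91 × 0.05 = 4.55
Sum = 67.65
67.65 is ≥ 67 and < 85 → Silver

Silver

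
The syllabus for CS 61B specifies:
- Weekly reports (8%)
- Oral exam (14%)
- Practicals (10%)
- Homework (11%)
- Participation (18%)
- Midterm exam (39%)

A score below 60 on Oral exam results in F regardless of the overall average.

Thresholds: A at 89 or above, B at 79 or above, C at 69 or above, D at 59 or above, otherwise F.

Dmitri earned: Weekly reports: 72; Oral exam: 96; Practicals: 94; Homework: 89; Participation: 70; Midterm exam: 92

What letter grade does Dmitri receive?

B

Oral exam score 96 ≥ 60: minimum met.
Weighted total:
  Weekly reports 72 × 0.08 = 5.76
  Oral exam 96 × 0.14 = 13.44
  Practicals 94 × 0.1 = 9.4
  Homework 89 × 0.11 = 9.79
  Participation 70 × 0.18 = 12.6
  Midterm exam 92 × 0.39 = 35.88
Sum = 86.87
86.87 is ≥ 79 and < 89 → B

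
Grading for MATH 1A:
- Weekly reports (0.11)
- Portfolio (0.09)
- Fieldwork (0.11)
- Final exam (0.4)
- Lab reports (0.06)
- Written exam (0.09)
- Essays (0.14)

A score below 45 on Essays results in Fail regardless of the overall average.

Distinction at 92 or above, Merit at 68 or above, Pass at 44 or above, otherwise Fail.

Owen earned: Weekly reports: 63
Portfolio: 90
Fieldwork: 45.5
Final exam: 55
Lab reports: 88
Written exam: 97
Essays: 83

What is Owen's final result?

Pass

Essays score 83 ≥ 45: minimum met.
Weighted total:
  Weekly reports 63 × 0.11 = 6.93
  Portfolio 90 × 0.09 = 8.1
  Fieldwork 45.5 × 0.11 = 5.005
  Final exam 55 × 0.4 = 22
  Lab reports 88 × 0.06 = 5.28
  Written exam 97 × 0.09 = 8.73
  Essays 83 × 0.14 = 11.62
Sum = 67.665
67.665 is ≥ 44 and < 68 → Pass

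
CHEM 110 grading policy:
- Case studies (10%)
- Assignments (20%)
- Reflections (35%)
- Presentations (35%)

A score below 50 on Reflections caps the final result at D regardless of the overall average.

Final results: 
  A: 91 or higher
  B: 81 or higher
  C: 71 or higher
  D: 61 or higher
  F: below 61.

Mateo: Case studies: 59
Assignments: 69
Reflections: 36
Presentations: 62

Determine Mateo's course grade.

F

Reflections score 36 < 50: minimum not met.
Weighted total:
  Case studies 59 × 0.1 = 5.9
  Assignments 69 × 0.2 = 13.8
  Reflections 36 × 0.35 = 12.6
  Presentations 62 × 0.35 = 21.7
Sum = 54
54 would be F; cap at D applies → F.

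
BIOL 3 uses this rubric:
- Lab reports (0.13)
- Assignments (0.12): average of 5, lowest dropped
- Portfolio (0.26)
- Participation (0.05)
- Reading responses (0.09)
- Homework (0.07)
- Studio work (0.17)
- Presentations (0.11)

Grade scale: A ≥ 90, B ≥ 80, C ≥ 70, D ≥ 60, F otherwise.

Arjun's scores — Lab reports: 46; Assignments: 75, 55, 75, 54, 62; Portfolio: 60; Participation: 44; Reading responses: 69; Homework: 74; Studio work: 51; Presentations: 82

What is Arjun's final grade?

D

Assignments: drop 54 → average of remaining 4 = 267/4 = 66.75
Weighted total:
  Lab reports 46 × 0.13 = 5.98
  Assignments 66.75 × 0.12 = 8.01
  Portfolio 60 × 0.26 = 15.6
  Participation 44 × 0.05 = 2.2
  Reading responses 69 × 0.09 = 6.21
  Homework 74 × 0.07 = 5.18
  Studio work 51 × 0.17 = 8.67
  Presentations 82 × 0.11 = 9.02
Sum = 60.87
60.87 is ≥ 60 and < 70 → D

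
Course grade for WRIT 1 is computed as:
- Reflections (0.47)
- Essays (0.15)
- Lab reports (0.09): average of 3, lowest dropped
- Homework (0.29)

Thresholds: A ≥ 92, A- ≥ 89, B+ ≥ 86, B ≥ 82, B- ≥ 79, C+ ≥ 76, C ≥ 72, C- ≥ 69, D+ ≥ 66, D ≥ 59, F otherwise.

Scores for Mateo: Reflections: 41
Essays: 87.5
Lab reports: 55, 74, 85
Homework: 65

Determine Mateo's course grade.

F

Lab reports: drop 55 → average of remaining 2 = 159/2 = 79.5
Weighted total:
  Reflections 41 × 0.47 = 19.27
  Essays 87.5 × 0.15 = 13.125
  Lab reports 79.5 × 0.09 = 7.155
  Homework 65 × 0.29 = 18.85
Sum = 58.4
58.4 < 59 → F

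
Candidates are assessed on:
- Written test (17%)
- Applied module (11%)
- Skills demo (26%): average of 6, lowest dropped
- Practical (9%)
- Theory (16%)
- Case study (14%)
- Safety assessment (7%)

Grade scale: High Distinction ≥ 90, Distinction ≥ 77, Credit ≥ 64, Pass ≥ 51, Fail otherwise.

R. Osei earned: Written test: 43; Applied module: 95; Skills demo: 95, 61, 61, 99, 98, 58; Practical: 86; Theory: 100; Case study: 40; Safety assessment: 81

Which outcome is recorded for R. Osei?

Skills demo: drop 58 → average of remaining 5 = 414/5 = 82.8
Weighted total:
  Written test 43 × 0.17 = 7.31
  Applied module 95 × 0.11 = 10.45
  Skills demo 82.8 × 0.26 = 21.528
  Practical 86 × 0.09 = 7.74
  Theory 100 × 0.16 = 16
  Case study 40 × 0.14 = 5.6
  Safety assessment 81 × 0.07 = 5.67
Sum = 74.298
74.298 is ≥ 64 and < 77 → Credit

Credit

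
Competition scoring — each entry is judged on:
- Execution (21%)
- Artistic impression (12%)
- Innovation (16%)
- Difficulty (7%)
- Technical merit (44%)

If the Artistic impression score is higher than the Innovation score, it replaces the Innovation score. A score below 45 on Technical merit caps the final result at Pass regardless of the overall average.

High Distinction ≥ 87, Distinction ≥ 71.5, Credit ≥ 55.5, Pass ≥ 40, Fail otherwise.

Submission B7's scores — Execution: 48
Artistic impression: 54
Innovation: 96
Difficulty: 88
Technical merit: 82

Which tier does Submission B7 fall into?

Distinction

Artistic impression (54) ≤ Innovation (96), so Innovation stays at 96.
Technical merit score 82 ≥ 45: minimum met.
Weighted total:
  Execution 48 × 0.21 = 10.08
  Artistic impression 54 × 0.12 = 6.48
  Innovation 96 × 0.16 = 15.36
  Difficulty 88 × 0.07 = 6.16
  Technical merit 82 × 0.44 = 36.08
Sum = 74.16
74.16 is ≥ 71.5 and < 87 → Distinction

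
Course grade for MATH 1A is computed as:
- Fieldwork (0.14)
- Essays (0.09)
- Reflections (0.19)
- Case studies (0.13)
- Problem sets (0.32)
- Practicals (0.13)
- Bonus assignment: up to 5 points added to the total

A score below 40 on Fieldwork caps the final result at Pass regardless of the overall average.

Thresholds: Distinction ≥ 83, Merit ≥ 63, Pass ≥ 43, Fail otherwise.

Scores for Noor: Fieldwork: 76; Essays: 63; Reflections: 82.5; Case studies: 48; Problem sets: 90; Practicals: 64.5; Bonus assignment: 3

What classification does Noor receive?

Merit

Fieldwork score 76 ≥ 40: minimum met.
Weighted total:
  Fieldwork 76 × 0.14 = 10.64
  Essays 63 × 0.09 = 5.67
  Reflections 82.5 × 0.19 = 15.675
  Case studies 48 × 0.13 = 6.24
  Problem sets 90 × 0.32 = 28.8
  Practicals 64.5 × 0.13 = 8.385
Sum = 75.41
Bonus assignment: 75.41 + 3 = 78.41
78.41 is ≥ 63 and < 83 → Merit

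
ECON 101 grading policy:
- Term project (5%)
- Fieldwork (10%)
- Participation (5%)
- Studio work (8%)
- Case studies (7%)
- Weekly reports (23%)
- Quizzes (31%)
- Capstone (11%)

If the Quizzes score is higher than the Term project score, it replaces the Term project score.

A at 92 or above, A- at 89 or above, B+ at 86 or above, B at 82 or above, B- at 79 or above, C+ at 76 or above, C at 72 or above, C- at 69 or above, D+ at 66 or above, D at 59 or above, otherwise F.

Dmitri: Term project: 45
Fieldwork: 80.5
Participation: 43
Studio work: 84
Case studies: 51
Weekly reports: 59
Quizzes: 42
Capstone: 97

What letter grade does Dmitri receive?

Quizzes (42) ≤ Term project (45), so Term project stays at 45.
Weighted total:
  Term project 45 × 0.05 = 2.25
  Fieldwork 80.5 × 0.1 = 8.05
  Participation 43 × 0.05 = 2.15
  Studio work 84 × 0.08 = 6.72
  Case studies 51 × 0.07 = 3.57
  Weekly reports 59 × 0.23 = 13.57
  Quizzes 42 × 0.31 = 13.02
  Capstone 97 × 0.11 = 10.67
Sum = 60
60 is ≥ 59 and < 66 → D

D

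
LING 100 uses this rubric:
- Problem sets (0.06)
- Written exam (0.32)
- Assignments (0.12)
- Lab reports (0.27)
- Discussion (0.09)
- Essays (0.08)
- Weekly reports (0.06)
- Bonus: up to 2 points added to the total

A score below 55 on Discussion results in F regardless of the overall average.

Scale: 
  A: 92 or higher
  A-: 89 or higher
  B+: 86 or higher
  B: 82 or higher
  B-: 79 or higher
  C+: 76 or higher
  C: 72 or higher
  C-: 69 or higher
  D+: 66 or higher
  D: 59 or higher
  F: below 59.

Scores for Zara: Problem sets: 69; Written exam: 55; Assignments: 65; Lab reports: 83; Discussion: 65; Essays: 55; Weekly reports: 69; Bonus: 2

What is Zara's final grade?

D+

Discussion score 65 ≥ 55: minimum met.
Weighted total:
  Problem sets 69 × 0.06 = 4.14
  Written exam 55 × 0.32 = 17.6
  Assignments 65 × 0.12 = 7.8
  Lab reports 83 × 0.27 = 22.41
  Discussion 65 × 0.09 = 5.85
  Essays 55 × 0.08 = 4.4
  Weekly reports 69 × 0.06 = 4.14
Sum = 66.34
Bonus: 66.34 + 2 = 68.34
68.34 is ≥ 66 and < 69 → D+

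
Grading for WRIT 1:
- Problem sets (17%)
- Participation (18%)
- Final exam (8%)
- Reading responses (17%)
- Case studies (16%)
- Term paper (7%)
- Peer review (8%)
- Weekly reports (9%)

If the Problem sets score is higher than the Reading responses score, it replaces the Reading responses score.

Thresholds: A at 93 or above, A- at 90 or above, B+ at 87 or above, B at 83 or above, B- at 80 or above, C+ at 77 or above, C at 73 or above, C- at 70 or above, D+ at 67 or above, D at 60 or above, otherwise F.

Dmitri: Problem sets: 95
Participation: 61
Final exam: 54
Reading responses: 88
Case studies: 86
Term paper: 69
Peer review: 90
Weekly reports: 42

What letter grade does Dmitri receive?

Problem sets (95) > Reading responses (88), so Reading responses counts as 95.
Weighted total:
  Problem sets 95 × 0.17 = 16.15
  Participation 61 × 0.18 = 10.98
  Final exam 54 × 0.08 = 4.32
  Reading responses 95 × 0.17 = 16.15
  Case studies 86 × 0.16 = 13.76
  Term paper 69 × 0.07 = 4.83
  Peer review 90 × 0.08 = 7.2
  Weekly reports 42 × 0.09 = 3.78
Sum = 77.17
77.17 is ≥ 77 and < 80 → C+

C+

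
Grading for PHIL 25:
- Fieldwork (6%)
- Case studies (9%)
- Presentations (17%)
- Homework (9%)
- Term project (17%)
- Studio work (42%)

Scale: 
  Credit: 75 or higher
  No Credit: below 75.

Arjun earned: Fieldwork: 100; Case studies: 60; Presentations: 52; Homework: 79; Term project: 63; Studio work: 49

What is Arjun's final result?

Weighted total:
  Fieldwork 100 × 0.06 = 6
  Case studies 60 × 0.09 = 5.4
  Presentations 52 × 0.17 = 8.84
  Homework 79 × 0.09 = 7.11
  Term project 63 × 0.17 = 10.71
  Studio work 49 × 0.42 = 20.58
Sum = 58.64
58.64 < 75 → No Credit

No Credit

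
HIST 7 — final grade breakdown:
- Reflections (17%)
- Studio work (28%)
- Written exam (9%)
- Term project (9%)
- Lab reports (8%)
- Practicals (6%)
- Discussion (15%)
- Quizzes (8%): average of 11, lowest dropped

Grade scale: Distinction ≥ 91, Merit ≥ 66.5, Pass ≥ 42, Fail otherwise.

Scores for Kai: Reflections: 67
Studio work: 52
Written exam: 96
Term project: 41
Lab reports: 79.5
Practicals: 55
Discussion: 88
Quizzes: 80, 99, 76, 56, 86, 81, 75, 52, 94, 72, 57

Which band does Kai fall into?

Quizzes: drop 52 → average of remaining 10 = 776/10 = 77.6
Weighted total:
  Reflections 67 × 0.17 = 11.39
  Studio work 52 × 0.28 = 14.56
  Written exam 96 × 0.09 = 8.64
  Term project 41 × 0.09 = 3.69
  Lab reports 79.5 × 0.08 = 6.36
  Practicals 55 × 0.06 = 3.3
  Discussion 88 × 0.15 = 13.2
  Quizzes 77.6 × 0.08 = 6.208
Sum = 67.348
67.348 is ≥ 66.5 and < 91 → Merit

Merit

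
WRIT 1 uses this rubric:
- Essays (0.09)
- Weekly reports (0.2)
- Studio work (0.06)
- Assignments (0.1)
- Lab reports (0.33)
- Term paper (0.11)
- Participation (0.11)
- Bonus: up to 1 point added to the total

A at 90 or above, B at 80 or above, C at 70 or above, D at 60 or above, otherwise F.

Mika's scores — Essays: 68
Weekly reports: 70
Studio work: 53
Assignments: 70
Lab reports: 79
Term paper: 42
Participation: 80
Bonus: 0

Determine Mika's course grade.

D

Weighted total:
  Essays 68 × 0.09 = 6.12
  Weekly reports 70 × 0.2 = 14
  Studio work 53 × 0.06 = 3.18
  Assignments 70 × 0.1 = 7
  Lab reports 79 × 0.33 = 26.07
  Term paper 42 × 0.11 = 4.62
  Participation 80 × 0.11 = 8.8
Sum = 69.79
Bonus: 69.79 + 0 = 69.79
69.79 is ≥ 60 and < 70 → D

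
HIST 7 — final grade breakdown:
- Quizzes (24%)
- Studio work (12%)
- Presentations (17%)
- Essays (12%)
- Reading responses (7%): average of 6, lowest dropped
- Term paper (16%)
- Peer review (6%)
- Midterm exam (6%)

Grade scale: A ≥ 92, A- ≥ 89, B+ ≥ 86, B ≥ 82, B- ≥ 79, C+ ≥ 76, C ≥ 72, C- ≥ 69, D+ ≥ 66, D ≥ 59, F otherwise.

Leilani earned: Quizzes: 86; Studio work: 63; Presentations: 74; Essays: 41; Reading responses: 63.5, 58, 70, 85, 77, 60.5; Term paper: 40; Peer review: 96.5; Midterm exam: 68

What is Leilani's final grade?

D+

Reading responses: drop 58 → average of remaining 5 = 356/5 = 71.2
Weighted total:
  Quizzes 86 × 0.24 = 20.64
  Studio work 63 × 0.12 = 7.56
  Presentations 74 × 0.17 = 12.58
  Essays 41 × 0.12 = 4.92
  Reading responses 71.2 × 0.07 = 4.984
  Term paper 40 × 0.16 = 6.4
  Peer review 96.5 × 0.06 = 5.79
  Midterm exam 68 × 0.06 = 4.08
Sum = 66.954
66.954 is ≥ 66 and < 69 → D+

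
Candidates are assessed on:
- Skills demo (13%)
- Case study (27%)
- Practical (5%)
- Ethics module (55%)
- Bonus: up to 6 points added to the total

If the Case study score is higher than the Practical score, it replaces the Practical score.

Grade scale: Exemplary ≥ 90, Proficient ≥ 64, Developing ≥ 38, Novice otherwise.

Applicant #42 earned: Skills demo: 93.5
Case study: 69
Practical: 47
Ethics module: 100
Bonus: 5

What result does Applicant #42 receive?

Exemplary

Case study (69) > Practical (47), so Practical counts as 69.
Weighted total:
  Skills demo 93.5 × 0.13 = 12.155
  Case study 69 × 0.27 = 18.63
  Practical 69 × 0.05 = 3.45
  Ethics module 100 × 0.55 = 55
Sum = 89.235
Bonus: 89.235 + 5 = 94.235
94.235 ≥ 90 → Exemplary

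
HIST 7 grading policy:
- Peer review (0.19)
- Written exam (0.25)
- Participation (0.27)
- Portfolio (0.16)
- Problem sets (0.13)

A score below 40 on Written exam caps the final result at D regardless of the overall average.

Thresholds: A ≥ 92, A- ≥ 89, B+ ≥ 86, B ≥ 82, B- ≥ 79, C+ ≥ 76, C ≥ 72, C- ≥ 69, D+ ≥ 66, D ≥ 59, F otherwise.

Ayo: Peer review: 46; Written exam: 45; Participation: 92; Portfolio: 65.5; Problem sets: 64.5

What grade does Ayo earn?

D

Written exam score 45 ≥ 40: minimum met.
Weighted total:
  Peer review 46 × 0.19 = 8.74
  Written exam 45 × 0.25 = 11.25
  Participation 92 × 0.27 = 24.84
  Portfolio 65.5 × 0.16 = 10.48
  Problem sets 64.5 × 0.13 = 8.385
Sum = 63.695
63.695 is ≥ 59 and < 66 → D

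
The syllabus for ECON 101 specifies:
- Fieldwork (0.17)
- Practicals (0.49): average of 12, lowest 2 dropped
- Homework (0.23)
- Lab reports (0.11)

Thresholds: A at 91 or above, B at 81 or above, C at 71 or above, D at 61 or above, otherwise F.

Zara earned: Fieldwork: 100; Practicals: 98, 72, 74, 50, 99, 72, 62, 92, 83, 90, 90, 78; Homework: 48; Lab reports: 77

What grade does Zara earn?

C

Practicals: drop 50, 62 → average of remaining 10 = 848/10 = 84.8
Weighted total:
  Fieldwork 100 × 0.17 = 17
  Practicals 84.8 × 0.49 = 41.552
  Homework 48 × 0.23 = 11.04
  Lab reports 77 × 0.11 = 8.47
Sum = 78.062
78.062 is ≥ 71 and < 81 → C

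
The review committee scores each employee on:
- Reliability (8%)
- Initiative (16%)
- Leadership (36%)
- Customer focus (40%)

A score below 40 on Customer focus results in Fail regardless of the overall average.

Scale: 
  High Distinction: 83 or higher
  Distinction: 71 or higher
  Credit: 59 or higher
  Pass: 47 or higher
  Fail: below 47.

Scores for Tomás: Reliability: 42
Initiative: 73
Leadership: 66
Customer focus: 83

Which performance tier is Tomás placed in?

Distinction

Customer focus score 83 ≥ 40: minimum met.
Weighted total:
  Reliability 42 × 0.08 = 3.36
  Initiative 73 × 0.16 = 11.68
  Leadership 66 × 0.36 = 23.76
  Customer focus 83 × 0.4 = 33.2
Sum = 72
72 is ≥ 71 and < 83 → Distinction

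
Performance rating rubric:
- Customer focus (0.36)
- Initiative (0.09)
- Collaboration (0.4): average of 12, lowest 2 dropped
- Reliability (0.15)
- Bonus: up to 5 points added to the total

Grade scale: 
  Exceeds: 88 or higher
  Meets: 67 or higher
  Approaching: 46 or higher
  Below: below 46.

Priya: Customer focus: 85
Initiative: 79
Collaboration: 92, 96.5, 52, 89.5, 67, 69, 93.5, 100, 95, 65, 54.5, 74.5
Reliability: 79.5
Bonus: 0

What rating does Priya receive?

Collaboration: drop 52, 54.5 → average of remaining 10 = 842/10 = 84.2
Weighted total:
  Customer focus 85 × 0.36 = 30.6
  Initiative 79 × 0.09 = 7.11
  Collaboration 84.2 × 0.4 = 33.68
  Reliability 79.5 × 0.15 = 11.925
Sum = 83.315
Bonus: 83.315 + 0 = 83.315
83.315 is ≥ 67 and < 88 → Meets

Meets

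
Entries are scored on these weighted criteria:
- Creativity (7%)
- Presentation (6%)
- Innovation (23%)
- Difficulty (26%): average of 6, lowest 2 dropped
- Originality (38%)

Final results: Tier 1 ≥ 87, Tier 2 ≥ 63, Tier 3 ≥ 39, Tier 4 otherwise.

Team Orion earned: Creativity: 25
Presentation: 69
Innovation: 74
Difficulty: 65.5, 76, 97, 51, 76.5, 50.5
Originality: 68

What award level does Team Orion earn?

Difficulty: drop 50.5, 51 → average of remaining 4 = 315/4 = 78.75
Weighted total:
  Creativity 25 × 0.07 = 1.75
  Presentation 69 × 0.06 = 4.14
  Innovation 74 × 0.23 = 17.02
  Difficulty 78.75 × 0.26 = 20.475
  Originality 68 × 0.38 = 25.84
Sum = 69.225
69.225 is ≥ 63 and < 87 → Tier 2

Tier 2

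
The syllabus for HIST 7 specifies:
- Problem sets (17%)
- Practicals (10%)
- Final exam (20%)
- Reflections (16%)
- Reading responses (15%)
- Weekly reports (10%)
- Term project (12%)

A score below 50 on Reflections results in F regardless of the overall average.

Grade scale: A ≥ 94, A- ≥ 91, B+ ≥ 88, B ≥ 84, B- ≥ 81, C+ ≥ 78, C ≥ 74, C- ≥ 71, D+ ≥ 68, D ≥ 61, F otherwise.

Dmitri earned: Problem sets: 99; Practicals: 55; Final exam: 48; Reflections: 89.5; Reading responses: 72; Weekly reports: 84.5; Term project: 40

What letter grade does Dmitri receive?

D+

Reflections score 89.5 ≥ 50: minimum met.
Weighted total:
  Problem sets 99 × 0.17 = 16.83
  Practicals 55 × 0.1 = 5.5
  Final exam 48 × 0.2 = 9.6
  Reflections 89.5 × 0.16 = 14.32
  Reading responses 72 × 0.15 = 10.8
  Weekly reports 84.5 × 0.1 = 8.45
  Term project 40 × 0.12 = 4.8
Sum = 70.3
70.3 is ≥ 68 and < 71 → D+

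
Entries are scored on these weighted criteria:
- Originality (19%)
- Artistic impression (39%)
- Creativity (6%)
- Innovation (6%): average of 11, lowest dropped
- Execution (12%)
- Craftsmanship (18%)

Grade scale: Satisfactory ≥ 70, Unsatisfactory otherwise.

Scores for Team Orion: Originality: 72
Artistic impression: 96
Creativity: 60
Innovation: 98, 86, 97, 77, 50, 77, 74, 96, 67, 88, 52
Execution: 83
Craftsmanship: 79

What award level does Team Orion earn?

Innovation: drop 50 → average of remaining 10 = 812/10 = 81.2
Weighted total:
  Originality 72 × 0.19 = 13.68
  Artistic impression 96 × 0.39 = 37.44
  Creativity 60 × 0.06 = 3.6
  Innovation 81.2 × 0.06 = 4.872
  Execution 83 × 0.12 = 9.96
  Craftsmanship 79 × 0.18 = 14.22
Sum = 83.772
83.772 ≥ 70 → Satisfactory

Satisfactory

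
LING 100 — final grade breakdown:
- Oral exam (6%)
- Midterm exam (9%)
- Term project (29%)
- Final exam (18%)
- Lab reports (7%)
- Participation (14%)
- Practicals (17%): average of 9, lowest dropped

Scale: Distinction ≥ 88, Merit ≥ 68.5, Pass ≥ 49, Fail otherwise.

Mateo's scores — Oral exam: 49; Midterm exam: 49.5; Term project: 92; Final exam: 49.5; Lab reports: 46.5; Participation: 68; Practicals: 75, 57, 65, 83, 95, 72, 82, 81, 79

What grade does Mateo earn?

Practicals: drop 57 → average of remaining 8 = 632/8 = 79
Weighted total:
  Oral exam 49 × 0.06 = 2.94
  Midterm exam 49.5 × 0.09 = 4.455
  Term project 92 × 0.29 = 26.68
  Final exam 49.5 × 0.18 = 8.91
  Lab reports 46.5 × 0.07 = 3.255
  Participation 68 × 0.14 = 9.52
  Practicals 79 × 0.17 = 13.43
Sum = 69.19
69.19 is ≥ 68.5 and < 88 → Merit

Merit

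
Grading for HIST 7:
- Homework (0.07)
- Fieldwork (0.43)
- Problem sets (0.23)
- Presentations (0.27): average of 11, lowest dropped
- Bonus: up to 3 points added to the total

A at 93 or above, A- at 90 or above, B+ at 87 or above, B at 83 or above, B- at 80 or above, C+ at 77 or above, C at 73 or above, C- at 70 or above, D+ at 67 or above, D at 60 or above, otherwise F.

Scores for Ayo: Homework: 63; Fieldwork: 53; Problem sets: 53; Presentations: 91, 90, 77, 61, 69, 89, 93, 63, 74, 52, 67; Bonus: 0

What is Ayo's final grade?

D

Presentations: drop 52 → average of remaining 10 = 774/10 = 77.4
Weighted total:
  Homework 63 × 0.07 = 4.41
  Fieldwork 53 × 0.43 = 22.79
  Problem sets 53 × 0.23 = 12.19
  Presentations 77.4 × 0.27 = 20.898
Sum = 60.288
Bonus: 60.288 + 0 = 60.288
60.288 is ≥ 60 and < 67 → D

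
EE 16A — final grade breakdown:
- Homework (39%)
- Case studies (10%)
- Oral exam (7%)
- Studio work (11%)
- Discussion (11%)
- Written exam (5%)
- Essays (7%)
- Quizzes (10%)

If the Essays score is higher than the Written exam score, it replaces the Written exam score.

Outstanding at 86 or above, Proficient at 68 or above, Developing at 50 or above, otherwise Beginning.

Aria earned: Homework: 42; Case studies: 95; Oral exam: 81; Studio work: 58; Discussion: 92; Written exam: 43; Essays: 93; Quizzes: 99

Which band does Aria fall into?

Essays (93) > Written exam (43), so Written exam counts as 93.
Weighted total:
  Homework 42 × 0.39 = 16.38
  Case studies 95 × 0.1 = 9.5
  Oral exam 81 × 0.07 = 5.67
  Studio work 58 × 0.11 = 6.38
  Discussion 92 × 0.11 = 10.12
  Written exam 93 × 0.05 = 4.65
  Essays 93 × 0.07 = 6.51
  Quizzes 99 × 0.1 = 9.9
Sum = 69.11
69.11 is ≥ 68 and < 86 → Proficient

Proficient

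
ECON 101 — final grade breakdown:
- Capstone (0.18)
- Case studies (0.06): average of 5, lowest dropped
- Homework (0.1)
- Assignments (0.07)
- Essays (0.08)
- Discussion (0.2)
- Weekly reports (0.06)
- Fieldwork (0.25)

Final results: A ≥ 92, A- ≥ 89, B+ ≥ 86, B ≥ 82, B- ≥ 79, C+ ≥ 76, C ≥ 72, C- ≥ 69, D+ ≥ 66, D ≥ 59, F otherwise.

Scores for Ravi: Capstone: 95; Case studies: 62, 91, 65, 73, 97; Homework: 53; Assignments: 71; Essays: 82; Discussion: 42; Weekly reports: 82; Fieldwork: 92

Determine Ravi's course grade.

Case studies: drop 62 → average of remaining 4 = 326/4 = 81.5
Weighted total:
  Capstone 95 × 0.18 = 17.1
  Case studies 81.5 × 0.06 = 4.89
  Homework 53 × 0.1 = 5.3
  Assignments 71 × 0.07 = 4.97
  Essays 82 × 0.08 = 6.56
  Discussion 42 × 0.2 = 8.4
  Weekly reports 82 × 0.06 = 4.92
  Fieldwork 92 × 0.25 = 23
Sum = 75.14
75.14 is ≥ 72 and < 76 → C

C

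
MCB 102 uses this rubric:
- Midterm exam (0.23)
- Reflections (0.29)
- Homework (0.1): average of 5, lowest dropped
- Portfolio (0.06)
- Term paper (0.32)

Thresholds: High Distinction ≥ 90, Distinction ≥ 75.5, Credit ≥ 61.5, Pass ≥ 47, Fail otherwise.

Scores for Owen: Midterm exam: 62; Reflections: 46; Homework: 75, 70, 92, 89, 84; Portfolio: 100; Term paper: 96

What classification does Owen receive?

Homework: drop 70 → average of remaining 4 = 340/4 = 85
Weighted total:
  Midterm exam 62 × 0.23 = 14.26
  Reflections 46 × 0.29 = 13.34
  Homework 85 × 0.1 = 8.5
  Portfolio 100 × 0.06 = 6
  Term paper 96 × 0.32 = 30.72
Sum = 72.82
72.82 is ≥ 61.5 and < 75.5 → Credit

Credit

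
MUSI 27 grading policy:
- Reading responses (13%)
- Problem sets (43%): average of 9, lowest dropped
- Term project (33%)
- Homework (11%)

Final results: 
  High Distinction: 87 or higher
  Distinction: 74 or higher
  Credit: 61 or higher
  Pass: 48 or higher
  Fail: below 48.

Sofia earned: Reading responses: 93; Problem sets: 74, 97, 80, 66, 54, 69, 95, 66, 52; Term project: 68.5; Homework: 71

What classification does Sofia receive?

Problem sets: drop 52 → average of remaining 8 = 601/8 = 75.125
Weighted total:
  Reading responses 93 × 0.13 = 12.09
  Problem sets 75.125 × 0.43 = 32.30375
  Term project 68.5 × 0.33 = 22.605
  Homework 71 × 0.11 = 7.81
Sum = 74.80875
74.80875 is ≥ 74 and < 87 → Distinction

Distinction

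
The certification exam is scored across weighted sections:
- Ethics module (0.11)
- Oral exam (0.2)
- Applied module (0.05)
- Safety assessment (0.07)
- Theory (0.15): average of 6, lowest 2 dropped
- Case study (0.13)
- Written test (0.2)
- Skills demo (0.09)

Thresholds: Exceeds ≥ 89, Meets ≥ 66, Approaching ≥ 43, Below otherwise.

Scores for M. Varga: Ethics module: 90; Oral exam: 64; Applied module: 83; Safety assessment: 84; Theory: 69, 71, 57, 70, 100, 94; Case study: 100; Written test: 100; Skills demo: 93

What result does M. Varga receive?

Theory: drop 57, 69 → average of remaining 4 = 335/4 = 83.75
Weighted total:
  Ethics module 90 × 0.11 = 9.9
  Oral exam 64 × 0.2 = 12.8
  Applied module 83 × 0.05 = 4.15
  Safety assessment 84 × 0.07 = 5.88
  Theory 83.75 × 0.15 = 12.5625
  Case study 100 × 0.13 = 13
  Written test 100 × 0.2 = 20
  Skills demo 93 × 0.09 = 8.37
Sum = 86.6625
86.6625 is ≥ 66 and < 89 → Meets

Meets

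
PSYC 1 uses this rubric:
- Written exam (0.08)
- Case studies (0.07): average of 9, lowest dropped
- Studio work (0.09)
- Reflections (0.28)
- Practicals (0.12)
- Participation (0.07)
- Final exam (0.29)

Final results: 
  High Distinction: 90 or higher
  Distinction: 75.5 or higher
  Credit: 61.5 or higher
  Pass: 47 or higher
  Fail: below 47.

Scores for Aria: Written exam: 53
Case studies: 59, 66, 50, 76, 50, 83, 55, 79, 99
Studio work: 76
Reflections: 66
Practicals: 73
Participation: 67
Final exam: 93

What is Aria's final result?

Credit

Case studies: drop 50 → average of remaining 8 = 567/8 = 70.875
Weighted total:
  Written exam 53 × 0.08 = 4.24
  Case studies 70.875 × 0.07 = 4.96125
  Studio work 76 × 0.09 = 6.84
  Reflections 66 × 0.28 = 18.48
  Practicals 73 × 0.12 = 8.76
  Participation 67 × 0.07 = 4.69
  Final exam 93 × 0.29 = 26.97
Sum = 74.94125
74.94125 is ≥ 61.5 and < 75.5 → Credit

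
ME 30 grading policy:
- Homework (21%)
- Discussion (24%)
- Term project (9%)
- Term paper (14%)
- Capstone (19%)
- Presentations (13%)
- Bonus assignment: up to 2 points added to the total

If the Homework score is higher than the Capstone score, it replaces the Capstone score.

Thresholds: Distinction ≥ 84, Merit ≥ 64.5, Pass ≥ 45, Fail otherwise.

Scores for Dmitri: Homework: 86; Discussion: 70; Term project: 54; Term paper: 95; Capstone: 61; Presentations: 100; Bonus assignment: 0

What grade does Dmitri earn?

Merit

Homework (86) > Capstone (61), so Capstone counts as 86.
Weighted total:
  Homework 86 × 0.21 = 18.06
  Discussion 70 × 0.24 = 16.8
  Term project 54 × 0.09 = 4.86
  Term paper 95 × 0.14 = 13.3
  Capstone 86 × 0.19 = 16.34
  Presentations 100 × 0.13 = 13
Sum = 82.36
Bonus assignment: 82.36 + 0 = 82.36
82.36 is ≥ 64.5 and < 84 → Merit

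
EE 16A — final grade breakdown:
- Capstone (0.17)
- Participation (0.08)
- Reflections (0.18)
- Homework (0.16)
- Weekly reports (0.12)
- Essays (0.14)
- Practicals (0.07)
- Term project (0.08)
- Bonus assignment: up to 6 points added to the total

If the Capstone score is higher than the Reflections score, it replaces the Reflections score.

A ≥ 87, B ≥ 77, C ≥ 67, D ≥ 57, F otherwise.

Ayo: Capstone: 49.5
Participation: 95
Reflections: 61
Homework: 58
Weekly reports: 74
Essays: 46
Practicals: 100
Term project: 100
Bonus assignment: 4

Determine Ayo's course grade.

Capstone (49.5) ≤ Reflections (61), so Reflections stays at 61.
Weighted total:
  Capstone 49.5 × 0.17 = 8.415
  Participation 95 × 0.08 = 7.6
  Reflections 61 × 0.18 = 10.98
  Homework 58 × 0.16 = 9.28
  Weekly reports 74 × 0.12 = 8.88
  Essays 46 × 0.14 = 6.44
  Practicals 100 × 0.07 = 7
  Term project 100 × 0.08 = 8
Sum = 66.595
Bonus assignment: 66.595 + 4 = 70.595
70.595 is ≥ 67 and < 77 → C

C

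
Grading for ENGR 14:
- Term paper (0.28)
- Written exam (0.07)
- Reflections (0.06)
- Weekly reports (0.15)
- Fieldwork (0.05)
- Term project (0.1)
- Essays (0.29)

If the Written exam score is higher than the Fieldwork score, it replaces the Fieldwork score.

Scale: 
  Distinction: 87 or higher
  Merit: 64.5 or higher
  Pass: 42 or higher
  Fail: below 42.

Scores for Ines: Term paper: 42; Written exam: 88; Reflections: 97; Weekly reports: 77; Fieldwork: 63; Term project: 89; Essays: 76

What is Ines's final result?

Merit

Written exam (88) > Fieldwork (63), so Fieldwork counts as 88.
Weighted total:
  Term paper 42 × 0.28 = 11.76
  Written exam 88 × 0.07 = 6.16
  Reflections 97 × 0.06 = 5.82
  Weekly reports 77 × 0.15 = 11.55
  Fieldwork 88 × 0.05 = 4.4
  Term project 89 × 0.1 = 8.9
  Essays 76 × 0.29 = 22.04
Sum = 70.63
70.63 is ≥ 64.5 and < 87 → Merit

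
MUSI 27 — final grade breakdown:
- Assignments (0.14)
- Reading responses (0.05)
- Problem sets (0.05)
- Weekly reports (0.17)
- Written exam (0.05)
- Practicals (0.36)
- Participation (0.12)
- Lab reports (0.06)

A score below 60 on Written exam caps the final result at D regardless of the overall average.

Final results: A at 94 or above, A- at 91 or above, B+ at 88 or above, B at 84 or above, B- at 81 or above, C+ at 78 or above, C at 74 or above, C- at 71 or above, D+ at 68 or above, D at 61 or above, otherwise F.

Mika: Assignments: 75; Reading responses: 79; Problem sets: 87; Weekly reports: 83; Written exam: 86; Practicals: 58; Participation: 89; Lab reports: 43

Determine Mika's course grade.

Written exam score 86 ≥ 60: minimum met.
Weighted total:
  Assignments 75 × 0.14 = 10.5
  Reading responses 79 × 0.05 = 3.95
  Problem sets 87 × 0.05 = 4.35
  Weekly reports 83 × 0.17 = 14.11
  Written exam 86 × 0.05 = 4.3
  Practicals 58 × 0.36 = 20.88
  Participation 89 × 0.12 = 10.68
  Lab reports 43 × 0.06 = 2.58
Sum = 71.35
71.35 is ≥ 71 and < 74 → C-

C-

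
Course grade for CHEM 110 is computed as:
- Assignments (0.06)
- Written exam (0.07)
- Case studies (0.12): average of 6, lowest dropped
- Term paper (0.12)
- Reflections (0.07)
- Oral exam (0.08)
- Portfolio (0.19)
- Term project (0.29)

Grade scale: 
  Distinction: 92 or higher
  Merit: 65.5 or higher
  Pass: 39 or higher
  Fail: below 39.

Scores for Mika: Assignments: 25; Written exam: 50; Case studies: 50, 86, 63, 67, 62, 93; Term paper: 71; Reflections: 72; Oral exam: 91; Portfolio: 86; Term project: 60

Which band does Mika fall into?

Case studies: drop 50 → average of remaining 5 = 371/5 = 74.2
Weighted total:
  Assignments 25 × 0.06 = 1.5
  Written exam 50 × 0.07 = 3.5
  Case studies 74.2 × 0.12 = 8.904
  Term paper 71 × 0.12 = 8.52
  Reflections 72 × 0.07 = 5.04
  Oral exam 91 × 0.08 = 7.28
  Portfolio 86 × 0.19 = 16.34
  Term project 60 × 0.29 = 17.4
Sum = 68.484
68.484 is ≥ 65.5 and < 92 → Merit

Merit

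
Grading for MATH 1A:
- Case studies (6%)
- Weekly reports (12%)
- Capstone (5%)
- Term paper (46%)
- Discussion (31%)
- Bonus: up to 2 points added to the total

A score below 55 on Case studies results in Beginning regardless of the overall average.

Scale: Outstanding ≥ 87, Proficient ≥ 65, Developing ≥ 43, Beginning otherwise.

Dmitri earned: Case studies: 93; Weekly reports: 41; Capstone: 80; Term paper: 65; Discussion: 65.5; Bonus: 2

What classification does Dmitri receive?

Proficient

Case studies score 93 ≥ 55: minimum met.
Weighted total:
  Case studies 93 × 0.06 = 5.58
  Weekly reports 41 × 0.12 = 4.92
  Capstone 80 × 0.05 = 4
  Term paper 65 × 0.46 = 29.9
  Discussion 65.5 × 0.31 = 20.305
Sum = 64.705
Bonus: 64.705 + 2 = 66.705
66.705 is ≥ 65 and < 87 → Proficient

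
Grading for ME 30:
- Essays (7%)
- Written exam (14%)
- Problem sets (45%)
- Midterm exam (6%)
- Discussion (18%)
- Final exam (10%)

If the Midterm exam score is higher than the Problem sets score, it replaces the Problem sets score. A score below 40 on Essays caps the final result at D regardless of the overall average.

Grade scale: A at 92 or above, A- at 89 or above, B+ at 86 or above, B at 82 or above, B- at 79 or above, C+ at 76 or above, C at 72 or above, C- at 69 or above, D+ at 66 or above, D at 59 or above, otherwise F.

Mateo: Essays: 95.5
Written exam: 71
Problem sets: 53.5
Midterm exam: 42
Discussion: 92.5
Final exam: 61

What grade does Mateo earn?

D

Midterm exam (42) ≤ Problem sets (53.5), so Problem sets stays at 53.5.
Essays score 95.5 ≥ 40: minimum met.
Weighted total:
  Essays 95.5 × 0.07 = 6.685
  Written exam 71 × 0.14 = 9.94
  Problem sets 53.5 × 0.45 = 24.075
  Midterm exam 42 × 0.06 = 2.52
  Discussion 92.5 × 0.18 = 16.65
  Final exam 61 × 0.1 = 6.1
Sum = 65.97
65.97 is ≥ 59 and < 66 → D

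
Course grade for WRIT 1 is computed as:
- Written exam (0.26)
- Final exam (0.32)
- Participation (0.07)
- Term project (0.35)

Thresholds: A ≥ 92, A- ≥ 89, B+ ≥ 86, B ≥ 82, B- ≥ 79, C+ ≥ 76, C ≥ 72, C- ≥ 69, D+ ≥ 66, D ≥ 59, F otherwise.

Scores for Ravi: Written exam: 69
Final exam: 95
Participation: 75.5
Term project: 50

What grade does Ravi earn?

C-

Weighted total:
  Written exam 69 × 0.26 = 17.94
  Final exam 95 × 0.32 = 30.4
  Participation 75.5 × 0.07 = 5.285
  Term project 50 × 0.35 = 17.5
Sum = 71.125
71.125 is ≥ 69 and < 72 → C-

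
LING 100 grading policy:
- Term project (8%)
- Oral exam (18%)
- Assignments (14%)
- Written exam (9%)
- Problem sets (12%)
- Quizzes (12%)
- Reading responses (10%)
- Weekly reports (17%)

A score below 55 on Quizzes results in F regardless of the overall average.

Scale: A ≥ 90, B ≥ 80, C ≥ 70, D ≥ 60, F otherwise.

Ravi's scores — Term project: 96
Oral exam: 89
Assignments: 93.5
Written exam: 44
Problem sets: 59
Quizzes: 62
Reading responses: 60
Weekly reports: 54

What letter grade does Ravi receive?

C

Quizzes score 62 ≥ 55: minimum met.
Weighted total:
  Term project 96 × 0.08 = 7.68
  Oral exam 89 × 0.18 = 16.02
  Assignments 93.5 × 0.14 = 13.09
  Written exam 44 × 0.09 = 3.96
  Problem sets 59 × 0.12 = 7.08
  Quizzes 62 × 0.12 = 7.44
  Reading responses 60 × 0.1 = 6
  Weekly reports 54 × 0.17 = 9.18
Sum = 70.45
70.45 is ≥ 70 and < 80 → C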